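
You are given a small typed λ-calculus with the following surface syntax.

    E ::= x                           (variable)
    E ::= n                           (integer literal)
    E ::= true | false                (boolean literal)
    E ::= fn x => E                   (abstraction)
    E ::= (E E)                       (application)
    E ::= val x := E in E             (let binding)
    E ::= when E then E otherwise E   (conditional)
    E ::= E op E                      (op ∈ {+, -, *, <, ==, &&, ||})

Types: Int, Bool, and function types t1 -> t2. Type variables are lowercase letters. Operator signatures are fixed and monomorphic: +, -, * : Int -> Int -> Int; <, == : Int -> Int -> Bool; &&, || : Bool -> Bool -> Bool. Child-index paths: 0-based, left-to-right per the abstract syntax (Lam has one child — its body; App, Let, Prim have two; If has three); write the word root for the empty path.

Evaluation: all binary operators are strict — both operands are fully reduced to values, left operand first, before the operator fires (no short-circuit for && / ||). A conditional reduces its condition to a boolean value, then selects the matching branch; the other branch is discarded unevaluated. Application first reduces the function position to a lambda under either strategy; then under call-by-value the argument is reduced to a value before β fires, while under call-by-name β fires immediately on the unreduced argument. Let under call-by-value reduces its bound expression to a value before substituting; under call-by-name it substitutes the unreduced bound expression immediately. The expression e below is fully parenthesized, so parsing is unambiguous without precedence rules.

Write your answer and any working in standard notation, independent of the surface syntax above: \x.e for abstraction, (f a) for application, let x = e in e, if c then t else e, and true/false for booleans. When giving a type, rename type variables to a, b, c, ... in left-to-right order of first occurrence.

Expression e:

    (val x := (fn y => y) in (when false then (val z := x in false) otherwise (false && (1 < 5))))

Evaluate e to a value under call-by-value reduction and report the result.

Working:
step 0: (let x = (\y.y) in (if false then (let z = x in false) else (false && (1 < 5))))
step 1: [let@root] (if false then (let z = (\y.y) in false) else (false && (1 < 5)))
step 2: [if@root] (false && (1 < 5))
step 3: [delta@1] (false && true)
step 4: [delta@root] false

Answer: false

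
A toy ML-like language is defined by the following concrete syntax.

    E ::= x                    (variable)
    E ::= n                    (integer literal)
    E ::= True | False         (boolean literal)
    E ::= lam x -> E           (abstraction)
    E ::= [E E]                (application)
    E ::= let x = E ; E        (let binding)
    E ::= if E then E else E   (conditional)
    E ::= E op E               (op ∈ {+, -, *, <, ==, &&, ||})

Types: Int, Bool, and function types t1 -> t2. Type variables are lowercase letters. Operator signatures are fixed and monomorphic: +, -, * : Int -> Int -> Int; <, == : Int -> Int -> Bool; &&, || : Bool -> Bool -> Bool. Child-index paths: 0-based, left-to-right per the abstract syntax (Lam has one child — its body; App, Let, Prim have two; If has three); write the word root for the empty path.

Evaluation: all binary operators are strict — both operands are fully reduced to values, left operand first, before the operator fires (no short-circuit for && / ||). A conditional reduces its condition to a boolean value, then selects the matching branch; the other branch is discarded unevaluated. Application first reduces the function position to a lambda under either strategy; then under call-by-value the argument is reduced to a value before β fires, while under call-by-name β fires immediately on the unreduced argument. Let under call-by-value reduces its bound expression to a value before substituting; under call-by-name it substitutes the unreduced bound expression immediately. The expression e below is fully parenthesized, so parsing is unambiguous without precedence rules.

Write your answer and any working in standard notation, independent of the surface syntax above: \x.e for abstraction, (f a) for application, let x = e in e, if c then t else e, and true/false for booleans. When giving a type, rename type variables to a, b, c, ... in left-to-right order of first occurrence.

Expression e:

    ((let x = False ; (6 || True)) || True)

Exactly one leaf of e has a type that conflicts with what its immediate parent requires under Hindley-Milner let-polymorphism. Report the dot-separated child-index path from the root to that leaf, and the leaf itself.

Trace:
let x : Bool
  unify Int ~ Bool
  FAIL: mismatch Int ~ Bool

Answer: 0.1.0 : 6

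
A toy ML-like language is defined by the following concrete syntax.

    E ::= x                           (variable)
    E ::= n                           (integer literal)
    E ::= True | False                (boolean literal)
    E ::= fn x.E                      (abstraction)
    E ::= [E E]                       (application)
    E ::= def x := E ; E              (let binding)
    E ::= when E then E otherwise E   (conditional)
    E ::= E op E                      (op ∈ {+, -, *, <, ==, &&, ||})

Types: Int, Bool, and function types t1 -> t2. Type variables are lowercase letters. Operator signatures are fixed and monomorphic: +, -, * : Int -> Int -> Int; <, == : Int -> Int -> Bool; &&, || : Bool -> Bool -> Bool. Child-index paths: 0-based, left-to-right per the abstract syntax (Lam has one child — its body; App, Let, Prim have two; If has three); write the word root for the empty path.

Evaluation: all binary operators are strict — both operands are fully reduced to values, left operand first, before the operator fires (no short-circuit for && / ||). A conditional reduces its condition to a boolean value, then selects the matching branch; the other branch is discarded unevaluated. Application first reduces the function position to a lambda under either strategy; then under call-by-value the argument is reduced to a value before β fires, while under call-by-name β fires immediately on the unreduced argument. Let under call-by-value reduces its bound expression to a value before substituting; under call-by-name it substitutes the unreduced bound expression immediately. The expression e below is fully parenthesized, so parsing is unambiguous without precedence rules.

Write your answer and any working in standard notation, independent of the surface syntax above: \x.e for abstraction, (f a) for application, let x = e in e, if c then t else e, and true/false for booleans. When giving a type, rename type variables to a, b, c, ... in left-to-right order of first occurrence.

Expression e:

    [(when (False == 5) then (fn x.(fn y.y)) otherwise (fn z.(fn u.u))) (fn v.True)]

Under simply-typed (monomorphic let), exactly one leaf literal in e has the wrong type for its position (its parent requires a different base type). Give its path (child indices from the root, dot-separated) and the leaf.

Trace:
  unify Bool ~ Int
  FAIL: mismatch Bool ~ Int

Answer: 0.0.0 : false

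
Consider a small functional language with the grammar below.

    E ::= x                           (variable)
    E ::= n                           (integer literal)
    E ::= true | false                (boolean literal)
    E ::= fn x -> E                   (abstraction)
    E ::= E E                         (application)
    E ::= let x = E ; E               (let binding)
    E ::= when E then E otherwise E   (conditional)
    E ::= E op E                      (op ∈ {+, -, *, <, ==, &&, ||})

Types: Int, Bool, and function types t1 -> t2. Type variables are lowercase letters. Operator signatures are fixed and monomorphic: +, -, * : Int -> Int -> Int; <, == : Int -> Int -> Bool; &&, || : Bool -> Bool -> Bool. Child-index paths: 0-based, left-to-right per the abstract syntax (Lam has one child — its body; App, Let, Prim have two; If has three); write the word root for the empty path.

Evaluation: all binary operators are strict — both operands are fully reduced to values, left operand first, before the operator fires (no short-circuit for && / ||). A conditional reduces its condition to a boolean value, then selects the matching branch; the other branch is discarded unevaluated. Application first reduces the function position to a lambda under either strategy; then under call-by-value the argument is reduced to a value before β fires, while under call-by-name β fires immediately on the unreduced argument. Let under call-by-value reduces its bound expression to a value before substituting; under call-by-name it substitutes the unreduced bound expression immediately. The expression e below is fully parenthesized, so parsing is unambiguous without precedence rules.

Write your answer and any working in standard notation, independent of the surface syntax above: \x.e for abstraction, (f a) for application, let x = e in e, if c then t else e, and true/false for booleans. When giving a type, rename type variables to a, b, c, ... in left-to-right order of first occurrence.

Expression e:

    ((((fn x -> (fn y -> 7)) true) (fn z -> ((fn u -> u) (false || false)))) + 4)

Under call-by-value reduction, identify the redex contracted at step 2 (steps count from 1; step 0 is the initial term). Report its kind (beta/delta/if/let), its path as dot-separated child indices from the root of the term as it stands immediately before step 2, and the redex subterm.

Derivation:
step 0: ((((\x.(\y.7)) true) (\z.((\u.u) (false || false)))) + 4)
step 1: [beta@0.0] (((\y.7) (\z.((\u.u) (false || false)))) + 4)
step 2: [beta@0] (7 + 4)

Answer: beta at 0 : ((\y.7) (\z.((\u.u) (false || false))))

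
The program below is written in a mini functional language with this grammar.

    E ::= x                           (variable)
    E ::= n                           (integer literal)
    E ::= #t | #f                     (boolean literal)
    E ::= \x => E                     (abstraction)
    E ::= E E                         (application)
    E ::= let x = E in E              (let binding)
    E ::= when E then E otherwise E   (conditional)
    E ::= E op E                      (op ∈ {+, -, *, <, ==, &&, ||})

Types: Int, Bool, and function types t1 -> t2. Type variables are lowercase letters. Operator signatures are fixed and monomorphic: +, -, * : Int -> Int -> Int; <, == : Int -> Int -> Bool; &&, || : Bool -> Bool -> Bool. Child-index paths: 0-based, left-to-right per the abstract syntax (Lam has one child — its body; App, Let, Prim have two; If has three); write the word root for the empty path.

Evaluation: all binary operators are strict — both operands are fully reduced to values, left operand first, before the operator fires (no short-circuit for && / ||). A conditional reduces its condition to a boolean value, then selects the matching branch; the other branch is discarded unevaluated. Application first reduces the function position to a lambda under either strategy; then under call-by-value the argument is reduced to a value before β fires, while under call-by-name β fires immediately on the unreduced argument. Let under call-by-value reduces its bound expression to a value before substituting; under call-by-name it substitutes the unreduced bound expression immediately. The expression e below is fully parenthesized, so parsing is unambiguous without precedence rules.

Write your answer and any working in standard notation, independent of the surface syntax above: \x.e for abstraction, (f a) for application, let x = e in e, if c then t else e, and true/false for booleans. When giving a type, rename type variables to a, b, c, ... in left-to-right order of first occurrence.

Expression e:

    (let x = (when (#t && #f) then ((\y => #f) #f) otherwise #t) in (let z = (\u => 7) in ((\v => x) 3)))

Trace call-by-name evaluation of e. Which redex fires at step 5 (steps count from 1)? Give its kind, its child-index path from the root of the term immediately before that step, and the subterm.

Answer: if at root : (if false then ((\y.false) false) else true)

Working:
step 0: (let x = (if (true && false) then ((\y.false) false) else true) in (let z = (\u.7) in ((\v.x) 3)))
step 1: [let@root] (let z = (\u.7) in ((\v.(if (true && false) then ((\y.false) false) else true)) 3))
step 2: [let@root] ((\v.(if (true && false) then ((\y.false) false) else true)) 3)
step 3: [beta@root] (if (true && false) then ((\y.false) false) else true)
step 4: [delta@0] (if false then ((\y.false) false) else true)
step 5: [if@root] true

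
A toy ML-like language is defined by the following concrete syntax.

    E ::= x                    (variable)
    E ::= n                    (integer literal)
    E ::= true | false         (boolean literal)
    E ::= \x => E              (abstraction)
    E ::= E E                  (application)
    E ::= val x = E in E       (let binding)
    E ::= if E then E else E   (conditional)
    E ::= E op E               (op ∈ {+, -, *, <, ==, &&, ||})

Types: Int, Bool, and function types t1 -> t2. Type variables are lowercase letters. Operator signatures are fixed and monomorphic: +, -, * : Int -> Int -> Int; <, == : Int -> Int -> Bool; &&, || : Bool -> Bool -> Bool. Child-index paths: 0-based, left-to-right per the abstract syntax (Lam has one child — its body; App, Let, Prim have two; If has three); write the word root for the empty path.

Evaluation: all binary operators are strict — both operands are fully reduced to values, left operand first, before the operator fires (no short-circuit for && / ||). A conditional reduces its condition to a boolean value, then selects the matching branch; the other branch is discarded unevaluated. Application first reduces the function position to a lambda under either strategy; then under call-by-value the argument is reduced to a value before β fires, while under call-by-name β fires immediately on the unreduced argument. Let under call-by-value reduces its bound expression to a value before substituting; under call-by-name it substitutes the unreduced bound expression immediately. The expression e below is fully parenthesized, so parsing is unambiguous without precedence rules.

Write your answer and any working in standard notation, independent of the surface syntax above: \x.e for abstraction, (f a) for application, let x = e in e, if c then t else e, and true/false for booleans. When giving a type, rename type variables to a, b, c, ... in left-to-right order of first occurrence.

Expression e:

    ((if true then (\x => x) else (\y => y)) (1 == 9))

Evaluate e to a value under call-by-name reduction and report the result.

Answer: false

Trace:
step 0: ((if true then (\x.x) else (\y.y)) (1 == 9))
step 1: [if@0] ((\x.x) (1 == 9))
step 2: [beta@root] (1 == 9)
step 3: [delta@root] false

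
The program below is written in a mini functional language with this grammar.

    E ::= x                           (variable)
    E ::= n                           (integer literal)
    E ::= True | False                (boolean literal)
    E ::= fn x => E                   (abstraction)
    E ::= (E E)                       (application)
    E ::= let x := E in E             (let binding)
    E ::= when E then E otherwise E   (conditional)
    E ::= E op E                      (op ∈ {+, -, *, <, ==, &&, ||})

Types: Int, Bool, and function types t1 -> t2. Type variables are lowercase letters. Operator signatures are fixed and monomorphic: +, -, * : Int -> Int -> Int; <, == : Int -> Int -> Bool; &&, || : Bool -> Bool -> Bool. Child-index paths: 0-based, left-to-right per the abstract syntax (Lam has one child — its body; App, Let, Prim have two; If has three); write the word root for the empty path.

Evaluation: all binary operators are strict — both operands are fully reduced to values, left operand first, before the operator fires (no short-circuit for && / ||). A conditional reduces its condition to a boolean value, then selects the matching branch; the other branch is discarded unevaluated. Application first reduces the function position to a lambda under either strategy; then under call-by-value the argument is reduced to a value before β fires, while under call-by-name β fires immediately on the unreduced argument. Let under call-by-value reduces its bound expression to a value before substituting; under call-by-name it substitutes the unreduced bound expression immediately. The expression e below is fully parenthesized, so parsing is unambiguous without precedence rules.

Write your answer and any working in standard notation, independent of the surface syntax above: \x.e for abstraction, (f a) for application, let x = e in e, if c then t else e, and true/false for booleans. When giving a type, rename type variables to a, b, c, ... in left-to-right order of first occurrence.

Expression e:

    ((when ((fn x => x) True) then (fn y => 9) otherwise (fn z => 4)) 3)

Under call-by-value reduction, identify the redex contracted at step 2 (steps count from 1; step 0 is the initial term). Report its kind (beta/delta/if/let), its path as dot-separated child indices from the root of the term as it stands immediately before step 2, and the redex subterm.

Trace:
step 0: ((if ((\x.x) true) then (\y.9) else (\z.4)) 3)
step 1: [beta@0.0] ((if true then (\y.9) else (\z.4)) 3)
step 2: [if@0] ((\y.9) 3)

Answer: if at 0 : (if true then (\y.9) else (\z.4))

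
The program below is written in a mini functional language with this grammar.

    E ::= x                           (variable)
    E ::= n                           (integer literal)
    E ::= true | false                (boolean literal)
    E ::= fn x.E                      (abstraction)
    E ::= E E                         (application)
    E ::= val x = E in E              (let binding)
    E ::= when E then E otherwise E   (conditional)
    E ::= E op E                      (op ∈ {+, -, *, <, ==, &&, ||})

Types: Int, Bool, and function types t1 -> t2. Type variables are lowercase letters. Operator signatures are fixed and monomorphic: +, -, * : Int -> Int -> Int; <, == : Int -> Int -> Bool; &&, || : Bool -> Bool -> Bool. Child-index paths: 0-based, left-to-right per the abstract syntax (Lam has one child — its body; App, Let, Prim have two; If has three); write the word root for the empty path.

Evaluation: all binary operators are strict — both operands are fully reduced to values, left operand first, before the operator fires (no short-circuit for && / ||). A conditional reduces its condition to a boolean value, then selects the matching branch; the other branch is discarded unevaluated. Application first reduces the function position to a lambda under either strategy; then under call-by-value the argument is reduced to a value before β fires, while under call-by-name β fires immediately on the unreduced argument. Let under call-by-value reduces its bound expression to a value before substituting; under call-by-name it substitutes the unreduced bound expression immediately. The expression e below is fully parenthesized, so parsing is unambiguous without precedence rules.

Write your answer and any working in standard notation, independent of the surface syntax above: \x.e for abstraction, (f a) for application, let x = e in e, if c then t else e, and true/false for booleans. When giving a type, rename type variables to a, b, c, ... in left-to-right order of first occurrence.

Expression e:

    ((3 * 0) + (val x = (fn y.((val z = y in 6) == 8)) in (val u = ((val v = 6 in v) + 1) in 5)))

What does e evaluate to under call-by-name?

Answer: 5

Derivation:
step 0: ((3 * 0) + (let x = (\y.((let z = y in 6) == 8)) in (let u = ((let v = 6 in v) + 1) in 5)))
step 1: [delta@0] (0 + (let x = (\y.((let z = y in 6) == 8)) in (let u = ((let v = 6 in v) + 1) in 5)))
step 2: [let@1] (0 + (let u = ((let v = 6 in v) + 1) in 5))
step 3: [let@1] (0 + 5)
step 4: [delta@root] 5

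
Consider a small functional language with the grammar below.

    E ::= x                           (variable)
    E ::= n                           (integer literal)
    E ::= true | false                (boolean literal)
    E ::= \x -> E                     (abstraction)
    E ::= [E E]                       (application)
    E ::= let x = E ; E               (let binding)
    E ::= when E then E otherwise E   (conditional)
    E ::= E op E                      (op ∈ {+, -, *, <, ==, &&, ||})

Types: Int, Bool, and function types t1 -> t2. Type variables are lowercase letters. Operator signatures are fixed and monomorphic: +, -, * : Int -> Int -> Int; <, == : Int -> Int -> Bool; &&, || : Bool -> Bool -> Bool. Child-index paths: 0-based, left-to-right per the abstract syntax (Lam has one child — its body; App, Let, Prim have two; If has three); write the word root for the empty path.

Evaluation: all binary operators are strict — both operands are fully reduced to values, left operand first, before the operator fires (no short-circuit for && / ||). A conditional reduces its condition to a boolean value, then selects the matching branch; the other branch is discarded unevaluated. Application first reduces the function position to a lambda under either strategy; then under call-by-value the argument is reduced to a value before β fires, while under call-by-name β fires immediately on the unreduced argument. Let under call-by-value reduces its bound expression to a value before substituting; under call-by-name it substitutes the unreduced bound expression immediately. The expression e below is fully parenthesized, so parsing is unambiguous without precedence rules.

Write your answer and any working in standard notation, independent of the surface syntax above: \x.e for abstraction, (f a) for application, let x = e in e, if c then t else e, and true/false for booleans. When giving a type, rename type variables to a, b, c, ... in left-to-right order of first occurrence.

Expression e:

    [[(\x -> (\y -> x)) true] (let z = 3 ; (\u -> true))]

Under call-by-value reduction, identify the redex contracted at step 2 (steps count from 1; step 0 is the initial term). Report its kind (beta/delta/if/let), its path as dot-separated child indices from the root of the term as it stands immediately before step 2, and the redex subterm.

Working:
step 0: (((\x.(\y.x)) true) (let z = 3 in (\u.true)))
step 1: [beta@0] ((\y.true) (let z = 3 in (\u.true)))
step 2: [let@1] ((\y.true) (\u.true))

Answer: let at 1 : (let z = 3 in (\u.true))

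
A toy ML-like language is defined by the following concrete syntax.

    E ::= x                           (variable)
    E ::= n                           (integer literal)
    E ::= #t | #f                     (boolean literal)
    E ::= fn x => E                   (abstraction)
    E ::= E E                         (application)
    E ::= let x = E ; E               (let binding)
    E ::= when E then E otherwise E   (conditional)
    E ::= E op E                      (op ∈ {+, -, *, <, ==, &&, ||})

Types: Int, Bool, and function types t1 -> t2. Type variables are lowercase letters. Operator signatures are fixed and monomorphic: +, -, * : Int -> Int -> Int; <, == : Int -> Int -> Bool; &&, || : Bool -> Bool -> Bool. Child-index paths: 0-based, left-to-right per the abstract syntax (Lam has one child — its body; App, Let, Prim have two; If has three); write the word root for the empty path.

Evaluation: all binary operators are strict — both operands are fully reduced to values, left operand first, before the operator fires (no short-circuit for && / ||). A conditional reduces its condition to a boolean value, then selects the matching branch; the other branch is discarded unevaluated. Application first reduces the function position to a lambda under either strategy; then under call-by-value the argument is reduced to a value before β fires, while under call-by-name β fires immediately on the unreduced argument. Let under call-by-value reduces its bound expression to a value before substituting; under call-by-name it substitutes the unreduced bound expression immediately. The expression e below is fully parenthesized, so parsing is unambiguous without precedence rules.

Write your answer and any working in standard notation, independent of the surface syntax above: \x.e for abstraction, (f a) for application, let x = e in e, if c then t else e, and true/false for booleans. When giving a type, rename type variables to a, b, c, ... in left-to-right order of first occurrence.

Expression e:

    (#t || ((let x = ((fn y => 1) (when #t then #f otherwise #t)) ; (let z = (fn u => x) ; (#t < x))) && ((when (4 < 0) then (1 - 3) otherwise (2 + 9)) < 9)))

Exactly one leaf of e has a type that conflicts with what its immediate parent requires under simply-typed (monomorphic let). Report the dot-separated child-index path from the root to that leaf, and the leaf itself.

Working:
  unify Bool ~ Bool
\y._ : a -> Int
  unify Bool ~ Bool
  unify Bool ~ Bool
  unify a -> Int ~ Bool -> b
  unify a ~ Bool
  unify Int ~ b
_ _ : Int
let x : Int
x : Int
\u._ : c -> Int
let z : c -> Int
  unify Bool ~ Int
  FAIL: mismatch Bool ~ Int

Answer: 1.0.1.1.0 : true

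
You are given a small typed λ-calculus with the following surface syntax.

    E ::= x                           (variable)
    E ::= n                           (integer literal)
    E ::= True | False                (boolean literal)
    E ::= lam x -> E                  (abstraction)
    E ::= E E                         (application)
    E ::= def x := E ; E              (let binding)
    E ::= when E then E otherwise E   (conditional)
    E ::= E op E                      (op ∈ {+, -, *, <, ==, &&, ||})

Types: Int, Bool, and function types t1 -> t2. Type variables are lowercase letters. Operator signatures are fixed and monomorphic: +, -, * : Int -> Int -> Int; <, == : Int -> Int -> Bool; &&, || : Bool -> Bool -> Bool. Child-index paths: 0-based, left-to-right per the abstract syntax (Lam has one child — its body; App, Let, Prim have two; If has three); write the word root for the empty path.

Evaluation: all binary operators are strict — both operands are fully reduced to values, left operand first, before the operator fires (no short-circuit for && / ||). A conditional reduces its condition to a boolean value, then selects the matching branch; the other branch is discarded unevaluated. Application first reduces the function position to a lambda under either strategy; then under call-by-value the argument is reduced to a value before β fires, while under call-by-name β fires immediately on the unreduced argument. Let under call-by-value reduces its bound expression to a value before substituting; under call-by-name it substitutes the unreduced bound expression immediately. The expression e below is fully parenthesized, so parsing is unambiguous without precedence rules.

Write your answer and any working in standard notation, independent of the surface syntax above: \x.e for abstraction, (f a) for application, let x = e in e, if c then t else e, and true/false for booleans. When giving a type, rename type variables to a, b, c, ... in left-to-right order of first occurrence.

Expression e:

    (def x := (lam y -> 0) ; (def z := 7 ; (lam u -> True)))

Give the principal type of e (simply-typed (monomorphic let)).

Working:
\y._ : a -> Int
let x : a -> Int
let z : Int
\u._ : b -> Bool

Answer: a -> Bool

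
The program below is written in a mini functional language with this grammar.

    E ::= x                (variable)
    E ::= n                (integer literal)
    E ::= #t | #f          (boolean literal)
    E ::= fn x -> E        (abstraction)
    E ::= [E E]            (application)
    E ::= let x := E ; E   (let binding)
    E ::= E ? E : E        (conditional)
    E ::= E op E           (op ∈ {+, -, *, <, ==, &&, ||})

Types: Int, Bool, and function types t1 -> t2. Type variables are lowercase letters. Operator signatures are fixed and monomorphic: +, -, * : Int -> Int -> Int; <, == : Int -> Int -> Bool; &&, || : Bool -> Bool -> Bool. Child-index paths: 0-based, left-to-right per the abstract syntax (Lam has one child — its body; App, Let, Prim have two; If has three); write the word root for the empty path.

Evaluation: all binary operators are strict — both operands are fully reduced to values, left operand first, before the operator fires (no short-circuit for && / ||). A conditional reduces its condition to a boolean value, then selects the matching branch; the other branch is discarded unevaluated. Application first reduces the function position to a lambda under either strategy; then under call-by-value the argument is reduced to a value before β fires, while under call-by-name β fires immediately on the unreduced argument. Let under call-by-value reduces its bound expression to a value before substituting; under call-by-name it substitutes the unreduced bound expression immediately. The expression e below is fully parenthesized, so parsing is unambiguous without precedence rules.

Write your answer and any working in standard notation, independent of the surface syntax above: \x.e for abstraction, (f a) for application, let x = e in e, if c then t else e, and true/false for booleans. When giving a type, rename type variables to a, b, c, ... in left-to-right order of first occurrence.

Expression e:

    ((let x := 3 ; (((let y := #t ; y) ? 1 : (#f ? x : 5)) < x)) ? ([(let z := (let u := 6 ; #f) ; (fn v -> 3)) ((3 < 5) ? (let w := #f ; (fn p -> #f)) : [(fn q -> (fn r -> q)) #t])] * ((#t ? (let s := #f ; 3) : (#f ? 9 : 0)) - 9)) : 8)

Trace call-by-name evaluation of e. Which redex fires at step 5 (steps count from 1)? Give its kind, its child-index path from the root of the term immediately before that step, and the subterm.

Working:
step 0: (if (let x = 3 in ((if (let y = true in y) then 1 else (if false then x else 5)) < x)) then (((let z = (let u = 6 in false) in (\v.3)) (if (3 < 5) then (let w = false in (\p.false)) else ((\q.(\r.q)) true))) * ((if true then (let s = false in 3) else (if false then 9 else 0)) - 9)) else 8)
step 1: [let@0] (if ((if (let y = true in y) then 1 else (if false then 3 else 5)) < 3) then (((let z = (let u = 6 in false) in (\v.3)) (if (3 < 5) then (let w = false in (\p.false)) else ((\q.(\r.q)) true))) * ((if true then (let s = false in 3) else (if false then 9 else 0)) - 9)) else 8)
step 2: [let@0.0.0] (if ((if true then 1 else (if false then 3 else 5)) < 3) then (((let z = (let u = 6 in false) in (\v.3)) (if (3 < 5) then (let w = false in (\p.false)) else ((\q.(\r.q)) true))) * ((if true then (let s = false in 3) else (if false then 9 else 0)) - 9)) else 8)
step 3: [if@0.0] (if (1 < 3) then (((let z = (let u = 6 in false) in (\v.3)) (if (3 < 5) then (let w = false in (\p.false)) else ((\q.(\r.q)) true))) * ((if true then (let s = false in 3) else (if false then 9 else 0)) - 9)) else 8)
step 4: [delta@0] (if true then (((let z = (let u = 6 in false) in (\v.3)) (if (3 < 5) then (let w = false in (\p.false)) else ((\q.(\r.q)) true))) * ((if true then (let s = false in 3) else (if false then 9 else 0)) - 9)) else 8)
step 5: [if@root] (((let z = (let u = 6 in false) in (\v.3)) (if (3 < 5) then (let w = false in (\p.false)) else ((\q.(\r.q)) true))) * ((if true then (let s = false in 3) else (if false then 9 else 0)) - 9))

Answer: if at root : (if true then (((let z = (let u = 6 in false) in (\v.3)) (if (3 < 5) then (let w = false in (\p.false)) else ((\q.(\r.q)) true))) * ((if true then (let s = false in 3) else (if false then 9 else 0)) - 9)) else 8)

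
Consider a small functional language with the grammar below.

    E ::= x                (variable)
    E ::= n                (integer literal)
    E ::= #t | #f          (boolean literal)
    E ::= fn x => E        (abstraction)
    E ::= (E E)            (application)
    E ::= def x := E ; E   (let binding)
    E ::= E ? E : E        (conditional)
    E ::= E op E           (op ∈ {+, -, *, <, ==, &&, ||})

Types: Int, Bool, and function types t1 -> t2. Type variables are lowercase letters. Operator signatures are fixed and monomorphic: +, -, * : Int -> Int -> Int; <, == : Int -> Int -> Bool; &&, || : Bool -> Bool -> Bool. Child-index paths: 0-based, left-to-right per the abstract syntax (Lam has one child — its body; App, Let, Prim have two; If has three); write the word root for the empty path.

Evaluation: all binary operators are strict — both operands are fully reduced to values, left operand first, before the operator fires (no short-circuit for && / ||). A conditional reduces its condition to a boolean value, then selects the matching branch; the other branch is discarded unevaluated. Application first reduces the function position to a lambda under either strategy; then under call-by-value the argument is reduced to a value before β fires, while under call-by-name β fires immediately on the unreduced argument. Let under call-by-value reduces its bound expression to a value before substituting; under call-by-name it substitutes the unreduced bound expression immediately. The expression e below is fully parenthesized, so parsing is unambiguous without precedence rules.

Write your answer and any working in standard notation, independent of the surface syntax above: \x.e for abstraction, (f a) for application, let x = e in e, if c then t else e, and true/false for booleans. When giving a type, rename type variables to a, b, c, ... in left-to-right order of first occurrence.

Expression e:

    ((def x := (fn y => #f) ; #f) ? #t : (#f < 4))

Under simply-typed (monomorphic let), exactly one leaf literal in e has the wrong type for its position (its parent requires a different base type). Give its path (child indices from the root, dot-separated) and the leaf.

Answer: 2.0 : false

Derivation:
\y._ : a -> Bool
let x : a -> Bool
  unify Bool ~ Bool
  unify Bool ~ Int
  FAIL: mismatch Bool ~ Int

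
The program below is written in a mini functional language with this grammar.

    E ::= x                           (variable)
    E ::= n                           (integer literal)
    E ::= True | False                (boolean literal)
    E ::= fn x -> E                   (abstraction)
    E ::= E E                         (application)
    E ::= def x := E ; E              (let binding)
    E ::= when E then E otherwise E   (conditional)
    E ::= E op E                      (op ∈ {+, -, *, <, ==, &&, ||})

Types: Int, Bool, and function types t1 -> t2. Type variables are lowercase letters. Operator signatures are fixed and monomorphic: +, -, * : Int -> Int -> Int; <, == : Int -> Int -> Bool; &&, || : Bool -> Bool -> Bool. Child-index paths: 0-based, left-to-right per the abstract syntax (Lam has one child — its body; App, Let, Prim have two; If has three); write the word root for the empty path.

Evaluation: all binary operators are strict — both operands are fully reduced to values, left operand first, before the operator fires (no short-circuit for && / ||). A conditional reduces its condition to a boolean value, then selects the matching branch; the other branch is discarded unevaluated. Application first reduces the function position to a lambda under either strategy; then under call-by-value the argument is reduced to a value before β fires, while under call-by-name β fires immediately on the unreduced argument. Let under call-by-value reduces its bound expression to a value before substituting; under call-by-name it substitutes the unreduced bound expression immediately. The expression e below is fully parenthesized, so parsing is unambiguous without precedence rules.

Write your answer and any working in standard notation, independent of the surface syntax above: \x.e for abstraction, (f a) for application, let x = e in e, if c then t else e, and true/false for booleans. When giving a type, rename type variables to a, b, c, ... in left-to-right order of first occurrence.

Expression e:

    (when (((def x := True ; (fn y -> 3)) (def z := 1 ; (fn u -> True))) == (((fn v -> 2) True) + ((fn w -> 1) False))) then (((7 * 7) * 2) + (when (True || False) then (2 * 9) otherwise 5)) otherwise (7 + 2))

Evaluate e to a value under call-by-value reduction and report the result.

Derivation:
step 0: (if (((let x = true in (\y.3)) (let z = 1 in (\u.true))) == (((\v.2) true) + ((\w.1) false))) then (((7 * 7) * 2) + (if (true || false) then (2 * 9) else 5)) else (7 + 2))
step 1: [let@0.0.0] (if (((\y.3) (let z = 1 in (\u.true))) == (((\v.2) true) + ((\w.1) false))) then (((7 * 7) * 2) + (if (true || false) then (2 * 9) else 5)) else (7 + 2))
step 2: [let@0.0.1] (if (((\y.3) (\u.true)) == (((\v.2) true) + ((\w.1) false))) then (((7 * 7) * 2) + (if (true || false) then (2 * 9) else 5)) else (7 + 2))
step 3: [beta@0.0] (if (3 == (((\v.2) true) + ((\w.1) false))) then (((7 * 7) * 2) + (if (true || false) then (2 * 9) else 5)) else (7 + 2))
step 4: [beta@0.1.0] (if (3 == (2 + ((\w.1) false))) then (((7 * 7) * 2) + (if (true || false) then (2 * 9) else 5)) else (7 + 2))
step 5: [beta@0.1.1] (if (3 == (2 + 1)) then (((7 * 7) * 2) + (if (true || false) then (2 * 9) else 5)) else (7 + 2))
step 6: [delta@0.1] (if (3 == 3) then (((7 * 7) * 2) + (if (true || false) then (2 * 9) else 5)) else (7 + 2))
step 7: [delta@0] (if true then (((7 * 7) * 2) + (if (true || false) then (2 * 9) else 5)) else (7 + 2))
step 8: [if@root] (((7 * 7) * 2) + (if (true || false) then (2 * 9) else 5))
step 9: [delta@0.0] ((49 * 2) + (if (true || false) then (2 * 9) else 5))
step 10: [delta@0] (98 + (if (true || false) then (2 * 9) else 5))
step 11: [delta@1.0] (98 + (if true then (2 * 9) else 5))
step 12: [if@1] (98 + (2 * 9))
step 13: [delta@1] (98 + 18)
step 14: [delta@root] 116

Answer: 116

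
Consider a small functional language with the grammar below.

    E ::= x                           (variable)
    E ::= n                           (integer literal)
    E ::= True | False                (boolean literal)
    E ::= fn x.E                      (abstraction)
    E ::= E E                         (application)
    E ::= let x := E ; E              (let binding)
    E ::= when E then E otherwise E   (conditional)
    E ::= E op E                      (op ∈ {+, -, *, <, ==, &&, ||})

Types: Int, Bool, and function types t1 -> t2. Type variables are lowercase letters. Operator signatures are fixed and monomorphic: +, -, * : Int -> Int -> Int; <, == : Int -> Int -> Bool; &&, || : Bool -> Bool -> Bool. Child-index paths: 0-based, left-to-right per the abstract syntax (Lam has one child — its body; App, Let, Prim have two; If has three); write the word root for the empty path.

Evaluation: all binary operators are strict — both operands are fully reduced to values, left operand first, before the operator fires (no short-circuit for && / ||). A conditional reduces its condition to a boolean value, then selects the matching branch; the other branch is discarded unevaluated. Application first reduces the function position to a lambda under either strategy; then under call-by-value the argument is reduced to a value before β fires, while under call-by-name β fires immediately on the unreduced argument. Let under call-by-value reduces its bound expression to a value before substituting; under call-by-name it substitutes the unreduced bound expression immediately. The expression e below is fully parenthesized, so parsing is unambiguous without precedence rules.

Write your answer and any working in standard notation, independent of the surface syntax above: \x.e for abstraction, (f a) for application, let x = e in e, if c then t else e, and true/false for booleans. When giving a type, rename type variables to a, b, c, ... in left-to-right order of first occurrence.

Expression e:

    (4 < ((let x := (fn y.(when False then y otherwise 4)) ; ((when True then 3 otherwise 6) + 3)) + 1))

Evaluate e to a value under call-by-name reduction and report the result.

Derivation:
step 0: (4 < ((let x = (\y.(if false then y else 4)) in ((if true then 3 else 6) + 3)) + 1))
step 1: [let@1.0] (4 < (((if true then 3 else 6) + 3) + 1))
step 2: [if@1.0.0] (4 < ((3 + 3) + 1))
step 3: [delta@1.0] (4 < (6 + 1))
step 4: [delta@1] (4 < 7)
step 5: [delta@root] true

Answer: true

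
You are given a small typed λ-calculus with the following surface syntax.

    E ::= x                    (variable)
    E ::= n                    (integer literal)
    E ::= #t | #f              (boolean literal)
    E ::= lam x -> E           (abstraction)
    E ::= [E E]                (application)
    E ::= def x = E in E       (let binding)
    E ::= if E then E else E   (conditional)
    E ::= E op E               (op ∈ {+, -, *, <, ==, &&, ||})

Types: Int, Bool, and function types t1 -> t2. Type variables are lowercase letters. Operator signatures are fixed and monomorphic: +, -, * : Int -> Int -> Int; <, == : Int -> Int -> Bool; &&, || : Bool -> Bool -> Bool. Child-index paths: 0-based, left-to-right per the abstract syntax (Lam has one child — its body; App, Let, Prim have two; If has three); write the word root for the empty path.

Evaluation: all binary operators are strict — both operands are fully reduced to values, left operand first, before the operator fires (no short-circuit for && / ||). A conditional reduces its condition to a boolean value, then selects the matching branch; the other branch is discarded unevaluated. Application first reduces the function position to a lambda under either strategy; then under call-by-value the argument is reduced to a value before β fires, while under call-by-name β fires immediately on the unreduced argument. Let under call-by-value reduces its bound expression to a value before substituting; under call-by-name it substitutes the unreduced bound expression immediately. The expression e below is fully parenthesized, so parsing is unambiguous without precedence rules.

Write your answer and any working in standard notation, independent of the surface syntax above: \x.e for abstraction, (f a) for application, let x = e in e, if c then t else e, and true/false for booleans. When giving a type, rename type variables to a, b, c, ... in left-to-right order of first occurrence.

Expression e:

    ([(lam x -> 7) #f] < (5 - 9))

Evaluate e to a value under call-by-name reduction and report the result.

Answer: false

Working:
step 0: (((\x.7) false) < (5 - 9))
step 1: [beta@0] (7 < (5 - 9))
step 2: [delta@1] (7 < -4)
step 3: [delta@root] false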